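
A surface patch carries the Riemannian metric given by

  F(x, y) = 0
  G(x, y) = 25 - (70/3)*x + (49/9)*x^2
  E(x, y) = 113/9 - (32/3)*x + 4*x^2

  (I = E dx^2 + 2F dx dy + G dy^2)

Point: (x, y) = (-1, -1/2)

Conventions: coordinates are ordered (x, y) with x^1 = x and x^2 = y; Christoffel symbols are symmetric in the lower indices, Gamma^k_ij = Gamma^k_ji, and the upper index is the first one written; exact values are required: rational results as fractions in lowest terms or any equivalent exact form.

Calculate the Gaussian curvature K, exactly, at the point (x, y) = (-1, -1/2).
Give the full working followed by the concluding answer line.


E = 245/9, F = 0, G = 484/9, EG - F^2 = 118580/81 at the point
E_x = -56/3, E_y = 0, F_x = 0, F_y = 0, G_x = -308/9, G_y = 0
E_yy = 0, F_xy = 0, G_xx = 98/9
Using the Brioschi determinant formula for K from the metric derivatives:
M1 = [[-E_yy/2 + F_xy - G_xx/2, E_x/2, F_x - E_y/2], [F_y - G_x/2, E, F], [G_y/2, F, G]] = [[-49/9, -28/3, 0], [154/9, 245/9, 0], [0, 0, 484/9]]; det M1 = 450604/729
M2 = [[0, E_y/2, G_x/2], [E_y/2, E, F], [G_x/2, F, G]] = [[0, 0, -154/9], [0, 245/9, 0], [-154/9, 0, 484/9]]; det M2 = -5810420/729
det M1 - det M2 = 2087008/243; K = 2087008/243 / (118580/81)^2 = 54/13475

Answer: K = 54/13475


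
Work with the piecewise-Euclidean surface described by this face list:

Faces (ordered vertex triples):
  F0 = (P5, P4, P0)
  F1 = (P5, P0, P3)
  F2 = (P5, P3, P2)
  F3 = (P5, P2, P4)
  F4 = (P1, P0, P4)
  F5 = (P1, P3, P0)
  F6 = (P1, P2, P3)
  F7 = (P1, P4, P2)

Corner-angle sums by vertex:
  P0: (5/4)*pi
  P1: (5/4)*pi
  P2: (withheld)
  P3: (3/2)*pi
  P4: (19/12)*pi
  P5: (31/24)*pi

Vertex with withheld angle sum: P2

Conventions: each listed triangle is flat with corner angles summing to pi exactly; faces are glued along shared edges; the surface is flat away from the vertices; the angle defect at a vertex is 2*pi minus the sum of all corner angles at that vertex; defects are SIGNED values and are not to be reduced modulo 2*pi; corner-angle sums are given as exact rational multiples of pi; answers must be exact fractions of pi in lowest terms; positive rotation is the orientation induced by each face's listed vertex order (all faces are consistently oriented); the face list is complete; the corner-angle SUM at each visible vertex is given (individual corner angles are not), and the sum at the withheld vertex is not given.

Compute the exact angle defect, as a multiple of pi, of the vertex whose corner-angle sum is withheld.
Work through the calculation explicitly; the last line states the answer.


V = 6, E = 12, F = 8; chi = V - E + F = 2
Gauss-Bonnet: total defect = 2*pi*chi = 4*pi; visible defects sum to (25/8)*pi

Answer: defect(P2) = (7/8)*pi


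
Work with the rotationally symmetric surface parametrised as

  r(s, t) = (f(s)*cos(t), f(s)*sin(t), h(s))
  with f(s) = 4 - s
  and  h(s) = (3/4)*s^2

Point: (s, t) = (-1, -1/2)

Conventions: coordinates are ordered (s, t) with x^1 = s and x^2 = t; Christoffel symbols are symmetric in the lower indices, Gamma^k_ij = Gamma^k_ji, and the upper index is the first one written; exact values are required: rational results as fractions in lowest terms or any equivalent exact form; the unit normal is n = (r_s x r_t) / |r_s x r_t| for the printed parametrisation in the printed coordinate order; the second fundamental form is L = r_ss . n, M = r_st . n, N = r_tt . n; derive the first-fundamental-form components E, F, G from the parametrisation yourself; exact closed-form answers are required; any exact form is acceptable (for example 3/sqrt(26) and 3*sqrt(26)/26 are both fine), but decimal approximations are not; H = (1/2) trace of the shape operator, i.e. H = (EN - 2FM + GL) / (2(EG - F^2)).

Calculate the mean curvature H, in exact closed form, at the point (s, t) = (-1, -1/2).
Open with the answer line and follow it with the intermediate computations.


Answer: H = -99*sqrt(13)/1690

f = 5, f' = -1, f'' = 0, h' = -3/2, h'' = 3/2
E = 13/4, F = 0, G = 25; answer radicand W^2 = 13/4
unnormalised second-form numerators: l = -3/2, m = 0, n = -15/2; L = l/sqrt(13/4), and similarly M = m/sqrt(W^2), N = n/sqrt(W^2)
H = (E*n - 2*F*m + G*l) / (2*(EG - F^2)*sqrt(W^2)); E*n - 2*F*m + G*l = -495/8, EG - F^2 = 325/4, so H = (-99/260)/sqrt(13/4)


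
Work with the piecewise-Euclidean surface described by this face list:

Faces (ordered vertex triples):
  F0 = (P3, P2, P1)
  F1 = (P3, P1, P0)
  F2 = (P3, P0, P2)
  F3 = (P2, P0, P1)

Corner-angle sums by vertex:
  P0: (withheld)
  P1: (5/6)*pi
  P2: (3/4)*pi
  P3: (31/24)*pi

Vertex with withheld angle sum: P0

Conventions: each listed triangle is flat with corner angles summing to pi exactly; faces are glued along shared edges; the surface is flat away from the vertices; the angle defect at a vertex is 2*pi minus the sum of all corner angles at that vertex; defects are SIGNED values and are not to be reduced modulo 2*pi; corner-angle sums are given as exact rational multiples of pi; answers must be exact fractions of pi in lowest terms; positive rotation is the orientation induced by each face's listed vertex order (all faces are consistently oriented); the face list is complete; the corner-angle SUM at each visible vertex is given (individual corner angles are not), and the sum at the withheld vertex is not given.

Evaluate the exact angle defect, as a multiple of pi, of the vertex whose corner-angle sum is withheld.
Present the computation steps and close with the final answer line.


V = 4, E = 6, F = 4; chi = V - E + F = 2
Gauss-Bonnet: total defect = 2*pi*chi = 4*pi; visible defects sum to (25/8)*pi

Answer: defect(P0) = (7/8)*pi


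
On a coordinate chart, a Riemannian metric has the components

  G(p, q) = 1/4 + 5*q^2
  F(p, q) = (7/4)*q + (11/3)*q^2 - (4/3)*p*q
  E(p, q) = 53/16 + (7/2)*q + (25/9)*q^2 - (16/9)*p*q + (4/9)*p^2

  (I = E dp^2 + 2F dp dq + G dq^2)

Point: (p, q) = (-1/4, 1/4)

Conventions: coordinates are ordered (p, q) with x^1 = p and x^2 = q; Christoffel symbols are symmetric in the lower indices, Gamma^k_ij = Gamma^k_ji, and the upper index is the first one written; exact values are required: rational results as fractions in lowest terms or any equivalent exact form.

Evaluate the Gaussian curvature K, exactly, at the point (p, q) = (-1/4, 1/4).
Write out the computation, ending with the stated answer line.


E = 9/2, F = 3/4, G = 9/16, EG - F^2 = 63/32 at the point
E_p = -2/3, E_q = 16/3, F_p = -1/3, F_q = 47/12, G_p = 0, G_q = 5/2
E_qq = 50/9, F_pq = -4/3, G_pp = 0
Using the Brioschi determinant formula for K from the metric derivatives:
M1 = [[-E_qq/2 + F_pq - G_pp/2, E_p/2, F_p - E_q/2], [F_q - G_p/2, E, F], [G_q/2, F, G]] = [[-37/9, -1/3, -3], [47/12, 9/2, 3/4], [5/4, 3/4, 9/16]]; det M1 = 25/64
M2 = [[0, E_q/2, G_p/2], [E_q/2, E, F], [G_p/2, F, G]] = [[0, 8/3, 0], [8/3, 9/2, 3/4], [0, 3/4, 9/16]]; det M2 = -4
det M1 - det M2 = 281/64; K = 281/64 / (63/32)^2 = 4496/3969

Answer: K = 4496/3969


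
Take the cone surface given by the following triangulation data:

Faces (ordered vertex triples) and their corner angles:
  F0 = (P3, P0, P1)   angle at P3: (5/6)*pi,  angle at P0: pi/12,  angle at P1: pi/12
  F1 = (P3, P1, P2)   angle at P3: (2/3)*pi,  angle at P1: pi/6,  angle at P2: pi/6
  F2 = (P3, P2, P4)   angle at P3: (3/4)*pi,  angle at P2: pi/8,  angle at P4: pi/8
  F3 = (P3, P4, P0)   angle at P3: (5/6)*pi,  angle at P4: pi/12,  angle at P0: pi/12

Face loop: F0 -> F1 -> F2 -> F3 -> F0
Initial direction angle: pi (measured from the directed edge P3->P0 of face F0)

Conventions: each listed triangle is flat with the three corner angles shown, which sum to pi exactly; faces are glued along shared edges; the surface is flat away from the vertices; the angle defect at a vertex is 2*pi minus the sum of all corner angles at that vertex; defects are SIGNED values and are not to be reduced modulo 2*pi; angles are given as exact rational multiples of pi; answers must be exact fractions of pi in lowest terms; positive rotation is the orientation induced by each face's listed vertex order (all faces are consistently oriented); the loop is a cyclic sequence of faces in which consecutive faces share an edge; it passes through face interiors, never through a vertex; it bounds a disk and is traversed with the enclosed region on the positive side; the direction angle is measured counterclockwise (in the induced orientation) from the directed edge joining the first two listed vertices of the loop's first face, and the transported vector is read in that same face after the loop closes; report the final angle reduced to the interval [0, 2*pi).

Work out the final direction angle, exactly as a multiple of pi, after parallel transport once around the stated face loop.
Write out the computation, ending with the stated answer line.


enclosed vertex P3: corner angles sum to (37/12)*pi, defect = 2*pi - (37/12)*pi = (-13/12)*pi
the rotation equals the total enclosed defect, so the final angle is initial + defects (mod 2*pi)
final angle = pi - (13/12)*pi = (23/12)*pi (mod 2*pi)

Answer: final direction angle = (23/12)*pi


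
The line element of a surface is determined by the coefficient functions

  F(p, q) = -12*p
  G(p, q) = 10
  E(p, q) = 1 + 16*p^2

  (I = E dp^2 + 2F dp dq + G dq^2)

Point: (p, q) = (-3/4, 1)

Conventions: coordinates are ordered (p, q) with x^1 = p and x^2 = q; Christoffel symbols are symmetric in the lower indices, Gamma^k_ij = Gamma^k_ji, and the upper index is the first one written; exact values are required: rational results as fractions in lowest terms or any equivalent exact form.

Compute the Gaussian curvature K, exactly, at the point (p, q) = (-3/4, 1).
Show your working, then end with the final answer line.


E = 10, F = 9, G = 10, EG - F^2 = 19 at the point
E_p = -24, E_q = 0, F_p = -12, F_q = 0, G_p = 0, G_q = 0
E_qq = 0, F_pq = 0, G_pp = 0
Using the Brioschi determinant formula for K from the metric derivatives:
M1 = [[-E_qq/2 + F_pq - G_pp/2, E_p/2, F_p - E_q/2], [F_q - G_p/2, E, F], [G_q/2, F, G]] = [[0, -12, -12], [0, 10, 9], [0, 9, 10]]; det M1 = 0
M2 = [[0, E_q/2, G_p/2], [E_q/2, E, F], [G_p/2, F, G]] = [[0, 0, 0], [0, 10, 9], [0, 9, 10]]; det M2 = 0
det M1 - det M2 = 0; K = 0 / (19)^2 = 0

Answer: K = 0


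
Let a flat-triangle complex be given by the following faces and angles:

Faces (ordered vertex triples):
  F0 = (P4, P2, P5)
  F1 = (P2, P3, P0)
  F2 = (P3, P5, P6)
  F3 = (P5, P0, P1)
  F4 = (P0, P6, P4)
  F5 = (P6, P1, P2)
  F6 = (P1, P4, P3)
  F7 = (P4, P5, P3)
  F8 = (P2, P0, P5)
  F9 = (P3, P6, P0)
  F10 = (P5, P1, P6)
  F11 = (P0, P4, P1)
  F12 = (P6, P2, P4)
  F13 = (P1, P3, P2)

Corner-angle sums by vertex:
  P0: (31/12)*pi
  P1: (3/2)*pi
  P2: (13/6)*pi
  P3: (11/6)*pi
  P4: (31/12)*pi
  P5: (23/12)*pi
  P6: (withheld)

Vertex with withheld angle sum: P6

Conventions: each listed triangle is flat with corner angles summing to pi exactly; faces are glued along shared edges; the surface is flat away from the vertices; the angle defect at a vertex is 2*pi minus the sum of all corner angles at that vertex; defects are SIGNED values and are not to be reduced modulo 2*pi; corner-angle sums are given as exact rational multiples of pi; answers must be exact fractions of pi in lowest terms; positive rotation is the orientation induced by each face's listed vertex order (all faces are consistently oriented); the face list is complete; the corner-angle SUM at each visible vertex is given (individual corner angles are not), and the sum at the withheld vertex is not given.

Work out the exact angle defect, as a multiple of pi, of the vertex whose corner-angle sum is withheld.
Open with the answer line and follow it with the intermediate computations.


Answer: defect(P6) = (7/12)*pi

V = 7, E = 21, F = 14; chi = V - E + F = 0
Gauss-Bonnet: total defect = 2*pi*chi = 0; visible defects sum to (-7/12)*pi


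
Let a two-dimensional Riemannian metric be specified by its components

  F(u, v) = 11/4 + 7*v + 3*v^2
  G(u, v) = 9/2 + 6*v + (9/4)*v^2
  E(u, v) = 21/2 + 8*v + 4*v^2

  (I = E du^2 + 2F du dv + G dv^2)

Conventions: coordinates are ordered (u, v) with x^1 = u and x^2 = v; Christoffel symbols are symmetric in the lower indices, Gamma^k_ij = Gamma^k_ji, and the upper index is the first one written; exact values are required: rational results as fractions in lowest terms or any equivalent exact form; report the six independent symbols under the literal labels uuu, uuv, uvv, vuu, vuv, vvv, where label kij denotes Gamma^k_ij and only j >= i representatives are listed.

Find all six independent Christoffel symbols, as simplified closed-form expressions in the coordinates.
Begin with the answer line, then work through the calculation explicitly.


Answer: Gamma_uuu = (192*v^3 + 640*v^2 + 624*v + 176)/(386*v^2 + 968*v + 635), Gamma_uuv = (144*v^3 + 528*v^2 + 672*v + 288)/(386*v^2 + 968*v + 635), Gamma_uvv = (108*v^3 + 432*v^2 + 669*v + 372)/(386*v^2 + 968*v + 635), Gamma_vuu = (-256*v^3 - 768*v^2 - 1184*v - 672)/(386*v^2 + 968*v + 635), Gamma_vuv = (-192*v^3 - 640*v^2 - 624*v - 176)/(386*v^2 + 968*v + 635), Gamma_vvv = (-144*v^3 - 528*v^2 - 286*v + 196)/(386*v^2 + 968*v + 635)

E = 21/2 + 8*v + 4*v^2; F = 11/4 + 7*v + 3*v^2; G = 9/2 + 6*v + (9/4)*v^2
Gamma^k_ij = (1/2) g^{kl} (d_i g_jl + d_j g_il - d_l g_ij), with g^inv = (1/(EG-F^2)) [[G, -F], [-F, E]]
first partials: E_u = 0, E_v = 8 + 8*v, F_u = 0, F_v = 7 + 6*v, G_u = 0, G_v = 6 + (9/2)*v
D = EG - F^2 = 635/16 + (121/2)*v + (193/8)*v^2
expanded: Gamma^u_uu = (G E_u - 2F F_u + F E_v)/(2D), Gamma^u_uv = (G E_v - F G_u)/(2D), Gamma^u_vv = (2G F_v - G G_u - F G_v)/(2D), Gamma^v_uu = (2E F_u - E E_v - F E_u)/(2D), Gamma^v_uv = (E G_u - F E_v)/(2D), Gamma^v_vv = (E G_v - 2F F_v + F G_u)/(2D); substitute and cancel common factors


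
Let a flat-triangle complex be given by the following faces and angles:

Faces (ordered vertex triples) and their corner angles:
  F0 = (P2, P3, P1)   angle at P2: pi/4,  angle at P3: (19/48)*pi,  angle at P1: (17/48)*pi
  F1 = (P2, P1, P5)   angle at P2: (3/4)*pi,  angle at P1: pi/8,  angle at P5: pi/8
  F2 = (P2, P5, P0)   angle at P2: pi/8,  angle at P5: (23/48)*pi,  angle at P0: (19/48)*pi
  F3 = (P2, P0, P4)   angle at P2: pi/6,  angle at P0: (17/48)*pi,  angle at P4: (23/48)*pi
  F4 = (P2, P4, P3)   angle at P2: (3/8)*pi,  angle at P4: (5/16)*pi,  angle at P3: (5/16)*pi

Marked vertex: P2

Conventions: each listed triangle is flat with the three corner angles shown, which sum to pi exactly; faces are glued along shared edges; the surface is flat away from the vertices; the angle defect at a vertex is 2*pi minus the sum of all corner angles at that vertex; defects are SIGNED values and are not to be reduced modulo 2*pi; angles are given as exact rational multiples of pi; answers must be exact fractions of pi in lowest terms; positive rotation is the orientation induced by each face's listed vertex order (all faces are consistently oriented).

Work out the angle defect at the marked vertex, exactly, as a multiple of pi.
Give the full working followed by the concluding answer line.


Sum of corner angles at P2: (5/3)*pi
defect = 2*pi - (5/3)*pi

Answer: defect(P2) = pi/3


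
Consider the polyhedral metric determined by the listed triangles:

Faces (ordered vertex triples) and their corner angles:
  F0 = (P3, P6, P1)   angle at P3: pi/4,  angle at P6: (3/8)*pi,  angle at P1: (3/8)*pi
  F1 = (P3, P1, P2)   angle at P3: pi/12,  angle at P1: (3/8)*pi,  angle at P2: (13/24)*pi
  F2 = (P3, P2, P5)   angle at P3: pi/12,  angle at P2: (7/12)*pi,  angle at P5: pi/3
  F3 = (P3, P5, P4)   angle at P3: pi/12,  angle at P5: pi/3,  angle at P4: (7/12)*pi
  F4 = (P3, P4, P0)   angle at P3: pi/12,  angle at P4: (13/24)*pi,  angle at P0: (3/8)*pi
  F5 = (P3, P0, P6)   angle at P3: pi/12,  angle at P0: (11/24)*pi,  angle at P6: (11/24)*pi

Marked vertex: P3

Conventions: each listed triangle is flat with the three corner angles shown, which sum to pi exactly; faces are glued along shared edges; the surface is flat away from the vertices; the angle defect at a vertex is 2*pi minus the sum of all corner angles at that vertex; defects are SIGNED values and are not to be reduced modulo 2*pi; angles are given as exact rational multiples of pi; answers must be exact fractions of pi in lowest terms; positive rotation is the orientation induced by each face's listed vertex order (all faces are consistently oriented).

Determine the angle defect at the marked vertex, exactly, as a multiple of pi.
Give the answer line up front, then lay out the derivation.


Answer: defect(P3) = (4/3)*pi

Sum of corner angles at P3: (2/3)*pi
defect = 2*pi - (2/3)*pi


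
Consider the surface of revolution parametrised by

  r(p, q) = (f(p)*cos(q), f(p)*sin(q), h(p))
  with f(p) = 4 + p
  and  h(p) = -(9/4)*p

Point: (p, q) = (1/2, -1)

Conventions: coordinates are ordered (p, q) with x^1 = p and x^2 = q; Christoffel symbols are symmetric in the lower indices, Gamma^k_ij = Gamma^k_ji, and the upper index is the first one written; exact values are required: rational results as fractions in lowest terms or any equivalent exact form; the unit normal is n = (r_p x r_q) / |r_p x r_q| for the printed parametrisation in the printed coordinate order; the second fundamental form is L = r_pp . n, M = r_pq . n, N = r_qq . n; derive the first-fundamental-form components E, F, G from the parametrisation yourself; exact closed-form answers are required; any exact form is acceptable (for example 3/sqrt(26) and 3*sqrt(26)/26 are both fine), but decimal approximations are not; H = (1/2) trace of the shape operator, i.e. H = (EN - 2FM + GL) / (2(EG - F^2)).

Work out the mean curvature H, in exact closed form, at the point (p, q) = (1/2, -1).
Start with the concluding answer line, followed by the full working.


Answer: H = -sqrt(97)/97

f = 9/2, f' = 1, f'' = 0, h' = -9/4, h'' = 0
E = 97/16, F = 0, G = 81/4; answer radicand W^2 = 97/16
unnormalised second-form numerators: l = 0, m = 0, n = -81/8; L = l/sqrt(97/16), and similarly M = m/sqrt(W^2), N = n/sqrt(W^2)
H = (E*n - 2*F*m + G*l) / (2*(EG - F^2)*sqrt(W^2)); E*n - 2*F*m + G*l = -7857/128, EG - F^2 = 7857/64, so H = (-1/4)/sqrt(97/16)


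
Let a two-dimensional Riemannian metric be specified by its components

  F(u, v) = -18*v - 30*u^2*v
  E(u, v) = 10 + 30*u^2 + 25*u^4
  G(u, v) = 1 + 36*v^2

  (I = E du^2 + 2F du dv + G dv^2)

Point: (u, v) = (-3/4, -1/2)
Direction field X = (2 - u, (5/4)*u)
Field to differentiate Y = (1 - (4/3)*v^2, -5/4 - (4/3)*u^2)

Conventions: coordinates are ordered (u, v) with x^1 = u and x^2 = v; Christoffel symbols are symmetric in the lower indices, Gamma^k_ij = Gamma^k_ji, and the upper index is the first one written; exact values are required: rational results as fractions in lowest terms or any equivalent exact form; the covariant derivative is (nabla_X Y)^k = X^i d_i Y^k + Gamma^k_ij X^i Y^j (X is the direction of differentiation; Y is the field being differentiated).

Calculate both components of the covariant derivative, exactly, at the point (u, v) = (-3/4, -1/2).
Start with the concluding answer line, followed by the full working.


Answer: (nabla_X Y)^u = -204845/44836, (nabla_X Y)^v = 84899/22418

E = 8905/256, F = 279/16, G = 10 at the point
E_u = -1395/16, E_v = 0, F_u = -45/2, F_v = -279/8, G_u = 0, G_v = -36
EG - F^2 = 11209/256;  g^inv = (256/11209) * [[10, -279/16], [-279/16, 8905/256]]
first-kind symbols [ij,l] = (1/2)(d_i g_jl + d_j g_il - d_l g_ij): [uu,u] = E_u/2 = -1395/32, [uu,v] = F_u - E_v/2 = -45/2, [uv,u] = E_v/2 = 0, [uv,v] = G_u/2 = 0, [vv,u] = F_v - G_u/2 = -279/8, [vv,v] = G_v/2 = -18
Gamma^u_ij = (G*[ij,u] - F*[ij,v])/(EG - F^2), Gamma^v_ij = (E*[ij,v] - F*[ij,u])/(EG - F^2)
Gamma_uuu = -11160/11209, Gamma_uuv = 0, Gamma_uvv = -8928/11209, Gamma_vuu = -5760/11209, Gamma_vuv = 0, Gamma_vvv = -4608/11209
X = (11/4, -15/16), Y = (2/3, -2) at the point


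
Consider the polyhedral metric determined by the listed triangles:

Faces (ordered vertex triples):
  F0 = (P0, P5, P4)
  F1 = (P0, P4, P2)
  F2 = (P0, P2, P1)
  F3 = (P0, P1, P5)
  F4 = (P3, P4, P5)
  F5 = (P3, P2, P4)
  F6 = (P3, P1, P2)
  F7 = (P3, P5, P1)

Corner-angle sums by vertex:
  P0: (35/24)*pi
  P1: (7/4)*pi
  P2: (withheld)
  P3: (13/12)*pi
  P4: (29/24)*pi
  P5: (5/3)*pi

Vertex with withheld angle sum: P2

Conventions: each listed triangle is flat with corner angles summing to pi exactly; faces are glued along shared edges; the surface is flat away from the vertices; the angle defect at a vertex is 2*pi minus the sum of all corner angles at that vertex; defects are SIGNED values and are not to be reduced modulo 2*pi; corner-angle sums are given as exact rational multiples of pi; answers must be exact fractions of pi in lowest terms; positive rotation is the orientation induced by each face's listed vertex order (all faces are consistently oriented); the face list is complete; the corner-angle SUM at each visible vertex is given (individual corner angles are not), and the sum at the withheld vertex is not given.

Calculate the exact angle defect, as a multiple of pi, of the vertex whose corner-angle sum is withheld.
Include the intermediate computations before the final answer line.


V = 6, E = 12, F = 8; chi = V - E + F = 2
Gauss-Bonnet: total defect = 2*pi*chi = 4*pi; visible defects sum to (17/6)*pi

Answer: defect(P2) = (7/6)*pi


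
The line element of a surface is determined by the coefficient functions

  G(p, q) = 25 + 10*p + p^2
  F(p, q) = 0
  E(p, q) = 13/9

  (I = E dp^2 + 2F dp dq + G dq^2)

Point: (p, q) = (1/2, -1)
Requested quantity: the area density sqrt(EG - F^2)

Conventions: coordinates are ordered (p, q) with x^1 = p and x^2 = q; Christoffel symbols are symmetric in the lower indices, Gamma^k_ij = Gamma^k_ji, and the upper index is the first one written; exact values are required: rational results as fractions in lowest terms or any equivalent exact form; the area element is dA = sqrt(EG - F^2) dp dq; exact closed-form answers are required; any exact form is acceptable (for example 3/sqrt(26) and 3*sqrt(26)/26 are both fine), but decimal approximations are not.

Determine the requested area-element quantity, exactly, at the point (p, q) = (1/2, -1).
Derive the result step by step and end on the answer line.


E = 13/9, F = 0, G = 121/4; EG - F^2 = 1573/36

Answer: sqrt(EG - F^2) = 11*sqrt(13)/6


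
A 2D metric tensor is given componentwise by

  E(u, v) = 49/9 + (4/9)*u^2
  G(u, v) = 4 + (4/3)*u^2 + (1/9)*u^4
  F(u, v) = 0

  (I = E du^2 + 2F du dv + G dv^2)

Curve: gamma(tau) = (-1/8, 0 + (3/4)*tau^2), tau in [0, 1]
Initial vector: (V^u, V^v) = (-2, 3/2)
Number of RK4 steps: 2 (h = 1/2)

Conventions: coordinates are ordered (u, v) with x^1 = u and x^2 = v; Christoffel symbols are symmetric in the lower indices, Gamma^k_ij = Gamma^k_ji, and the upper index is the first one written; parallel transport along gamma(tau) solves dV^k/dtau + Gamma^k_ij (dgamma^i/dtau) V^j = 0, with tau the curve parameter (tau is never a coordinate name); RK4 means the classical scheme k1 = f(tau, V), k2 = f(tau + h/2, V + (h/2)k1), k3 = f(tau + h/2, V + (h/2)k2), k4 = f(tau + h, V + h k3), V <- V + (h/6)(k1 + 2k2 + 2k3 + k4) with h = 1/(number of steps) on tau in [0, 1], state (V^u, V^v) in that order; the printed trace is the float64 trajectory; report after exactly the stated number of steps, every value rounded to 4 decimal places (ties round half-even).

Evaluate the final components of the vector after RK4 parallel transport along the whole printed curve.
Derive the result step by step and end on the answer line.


gamma'(tau) = (0, (3/2)*tau); f(tau, V)^k = -Gamma^k_ij(gamma(tau)) gamma'^i(tau) V^j; h = 1/2; intermediate values shown to 6 dp
curve data and Christoffel symbols at the stage parameters:
  tau = 0.000000: gamma = (-0.125000, 0.000000), gamma' = (0.000000, 0.000000); Gamma_uuu = -0.010191, Gamma_uuv = 0.000000, Gamma_uvv = 0.030653, Gamma_vuu = 0.000000, Gamma_vuv = -0.041558, Gamma_vvv = 0.000000
  tau = 0.250000: gamma = (-0.125000, 0.046875), gamma' = (0.000000, 0.375000); Gamma_uuu = -0.010191, Gamma_uuv = 0.000000, Gamma_uvv = 0.030653, Gamma_vuu = 0.000000, Gamma_vuv = -0.041558, Gamma_vvv = 0.000000
  tau = 0.500000: gamma = (-0.125000, 0.187500), gamma' = (0.000000, 0.750000); Gamma_uuu = -0.010191, Gamma_uuv = 0.000000, Gamma_uvv = 0.030653, Gamma_vuu = 0.000000, Gamma_vuv = -0.041558, Gamma_vvv = 0.000000
  tau = 0.750000: gamma = (-0.125000, 0.421875), gamma' = (0.000000, 1.125000); Gamma_uuu = -0.010191, Gamma_uuv = 0.000000, Gamma_uvv = 0.030653, Gamma_vuu = 0.000000, Gamma_vuv = -0.041558, Gamma_vvv = 0.000000
  tau = 1.000000: gamma = (-0.125000, 0.750000), gamma' = (0.000000, 1.500000); Gamma_uuu = -0.010191, Gamma_uuv = 0.000000, Gamma_uvv = 0.030653, Gamma_vuu = 0.000000, Gamma_vuv = -0.041558, Gamma_vvv = 0.000000
step 0: V^u = -2.0000, V^v = 1.5000
step 1: k1 = (0.000000, 0.000000), k2 = (-0.017242, -0.031169), k3 = (-0.017153, -0.031236), k4 = (-0.034125, -0.062605); V <- V + (h/6)(k1 + 2k2 + 2k3 + k4): V^u = -2.0086, V^v = 1.4844
step 2: k1 = (-0.034125, -0.062605), k2 = (-0.050648, -0.094306), k3 = (-0.050375, -0.094499), k4 = (-0.066078, -0.126780); V <- V + (h/6)(k1 + 2k2 + 2k3 + k4): V^u = -2.0338, V^v = 1.4371

Answer: V^u = -2.0338, V^v = 1.4371


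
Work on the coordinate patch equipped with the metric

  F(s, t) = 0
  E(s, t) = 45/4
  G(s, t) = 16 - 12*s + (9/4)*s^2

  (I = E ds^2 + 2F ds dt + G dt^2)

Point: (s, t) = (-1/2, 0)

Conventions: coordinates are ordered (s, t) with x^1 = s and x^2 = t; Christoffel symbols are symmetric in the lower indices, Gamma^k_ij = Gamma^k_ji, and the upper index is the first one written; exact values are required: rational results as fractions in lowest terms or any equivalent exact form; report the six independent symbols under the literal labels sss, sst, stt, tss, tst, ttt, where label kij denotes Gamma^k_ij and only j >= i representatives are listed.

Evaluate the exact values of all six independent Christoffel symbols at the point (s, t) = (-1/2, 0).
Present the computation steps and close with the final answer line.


E = 45/4, F = 0, G = 361/16 at the point
E_s = 0, E_t = 0, F_s = 0, F_t = 0, G_s = -57/4, G_t = 0
EG - F^2 = 16245/64;  g^inv = (64/16245) * [[361/16, 0], [0, 45/4]]
first-kind symbols [ij,l] = (1/2)(d_i g_jl + d_j g_il - d_l g_ij): [ss,s] = E_s/2 = 0, [ss,t] = F_s - E_t/2 = 0, [st,s] = E_t/2 = 0, [st,t] = G_s/2 = -57/8, [tt,s] = F_t - G_s/2 = 57/8, [tt,t] = G_t/2 = 0
Gamma^s_ij = (G*[ij,s] - F*[ij,t])/(EG - F^2), Gamma^t_ij = (E*[ij,t] - F*[ij,s])/(EG - F^2)

Answer: Gamma_sss = 0, Gamma_sst = 0, Gamma_stt = 19/30, Gamma_tss = 0, Gamma_tst = -6/19, Gamma_ttt = 0


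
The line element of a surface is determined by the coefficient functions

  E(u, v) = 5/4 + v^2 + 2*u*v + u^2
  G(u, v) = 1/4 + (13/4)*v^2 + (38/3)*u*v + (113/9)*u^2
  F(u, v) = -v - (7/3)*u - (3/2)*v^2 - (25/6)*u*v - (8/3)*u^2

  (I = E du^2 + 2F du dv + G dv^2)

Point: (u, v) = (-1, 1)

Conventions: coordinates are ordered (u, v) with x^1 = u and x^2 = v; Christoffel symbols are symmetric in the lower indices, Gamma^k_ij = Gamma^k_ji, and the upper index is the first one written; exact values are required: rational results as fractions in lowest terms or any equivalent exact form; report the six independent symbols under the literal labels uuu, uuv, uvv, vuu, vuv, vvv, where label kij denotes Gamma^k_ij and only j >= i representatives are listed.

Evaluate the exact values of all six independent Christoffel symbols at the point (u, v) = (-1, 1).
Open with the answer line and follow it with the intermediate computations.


Answer: Gamma_uuu = 112/177, Gamma_uuv = 1792/531, Gamma_uvv = 16694/1593, Gamma_vuu = -35/59, Gamma_vuv = -560/177, Gamma_vvv = -5345/1062

E = 5/4, F = 4/3, G = 61/18 at the point
E_u = 0, E_v = 0, F_u = -7/6, F_v = 1/6, G_u = -112/9, G_v = -37/6
EG - F^2 = 59/24;  g^inv = (24/59) * [[61/18, -4/3], [-4/3, 5/4]]
first-kind symbols [ij,l] = (1/2)(d_i g_jl + d_j g_il - d_l g_ij): [uu,u] = E_u/2 = 0, [uu,v] = F_u - E_v/2 = -7/6, [uv,u] = E_v/2 = 0, [uv,v] = G_u/2 = -56/9, [vv,u] = F_v - G_u/2 = 115/18, [vv,v] = G_v/2 = -37/12
Gamma^u_ij = (G*[ij,u] - F*[ij,v])/(EG - F^2), Gamma^v_ij = (E*[ij,v] - F*[ij,u])/(EG - F^2)


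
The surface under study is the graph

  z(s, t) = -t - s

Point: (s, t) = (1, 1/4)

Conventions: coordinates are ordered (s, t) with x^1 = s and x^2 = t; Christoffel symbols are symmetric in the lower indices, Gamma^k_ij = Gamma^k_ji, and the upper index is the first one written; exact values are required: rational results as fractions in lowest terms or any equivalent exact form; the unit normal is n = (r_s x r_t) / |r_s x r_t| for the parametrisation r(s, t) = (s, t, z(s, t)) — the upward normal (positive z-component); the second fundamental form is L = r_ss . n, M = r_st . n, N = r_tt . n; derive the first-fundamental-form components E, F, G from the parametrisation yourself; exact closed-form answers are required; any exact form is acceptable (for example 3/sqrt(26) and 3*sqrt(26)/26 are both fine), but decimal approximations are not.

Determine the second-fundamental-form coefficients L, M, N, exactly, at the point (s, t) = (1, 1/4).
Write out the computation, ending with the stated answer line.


z_s = -1, z_t = -1, z_ss = 0, z_st = 0, z_tt = 0
E = 2, F = 1, G = 2; answer radicand W^2 = 3
unnormalised second-form numerators: l = 0, m = 0, n = 0; L = l/sqrt(3), and similarly M = m/sqrt(W^2), N = n/sqrt(W^2)

Answer: L = 0, M = 0, N = 0


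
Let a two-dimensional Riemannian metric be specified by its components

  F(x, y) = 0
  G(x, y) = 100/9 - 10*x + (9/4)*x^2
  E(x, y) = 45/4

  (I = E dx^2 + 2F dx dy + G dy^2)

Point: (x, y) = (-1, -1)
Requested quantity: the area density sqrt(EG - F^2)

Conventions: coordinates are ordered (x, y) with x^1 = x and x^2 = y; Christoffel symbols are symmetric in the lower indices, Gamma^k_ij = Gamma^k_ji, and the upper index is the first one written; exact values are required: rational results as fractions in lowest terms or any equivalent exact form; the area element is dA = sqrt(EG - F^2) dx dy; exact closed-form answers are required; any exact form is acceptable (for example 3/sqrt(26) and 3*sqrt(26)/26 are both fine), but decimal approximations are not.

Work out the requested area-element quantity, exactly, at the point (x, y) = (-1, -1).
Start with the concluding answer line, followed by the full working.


Answer: sqrt(EG - F^2) = 29*sqrt(5)/4

E = 45/4, F = 0, G = 841/36; EG - F^2 = 4205/16


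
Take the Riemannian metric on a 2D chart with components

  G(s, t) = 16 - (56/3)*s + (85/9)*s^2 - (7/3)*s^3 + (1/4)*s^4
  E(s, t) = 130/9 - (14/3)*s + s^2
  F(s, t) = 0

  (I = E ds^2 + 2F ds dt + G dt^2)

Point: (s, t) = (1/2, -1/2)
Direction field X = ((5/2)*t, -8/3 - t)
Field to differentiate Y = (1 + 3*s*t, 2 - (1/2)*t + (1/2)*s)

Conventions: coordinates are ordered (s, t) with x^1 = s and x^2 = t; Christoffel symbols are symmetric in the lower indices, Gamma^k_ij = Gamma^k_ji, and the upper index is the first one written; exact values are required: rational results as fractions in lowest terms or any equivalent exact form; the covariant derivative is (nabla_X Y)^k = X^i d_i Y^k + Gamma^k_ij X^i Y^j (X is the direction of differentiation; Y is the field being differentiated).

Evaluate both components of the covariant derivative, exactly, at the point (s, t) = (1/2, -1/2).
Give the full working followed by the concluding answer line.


E = 445/36, F = 0, G = 5041/576 at the point
E_s = -11/3, E_t = 0, F_s = 0, F_t = 0, G_s = -781/72, G_t = 0
EG - F^2 = 2243245/20736;  g^inv = (20736/2243245) * [[5041/576, 0], [0, 445/36]]
first-kind symbols [ij,l] = (1/2)(d_i g_jl + d_j g_il - d_l g_ij): [ss,s] = E_s/2 = -11/6, [ss,t] = F_s - E_t/2 = 0, [st,s] = E_t/2 = 0, [st,t] = G_s/2 = -781/144, [tt,s] = F_t - G_s/2 = 781/144, [tt,t] = G_t/2 = 0
Gamma^s_ij = (G*[ij,s] - F*[ij,t])/(EG - F^2), Gamma^t_ij = (E*[ij,t] - F*[ij,s])/(EG - F^2)
Gamma_sss = -66/445, Gamma_sst = 0, Gamma_stt = 781/1780, Gamma_tss = 0, Gamma_tst = -44/71, Gamma_ttt = 0
X = (-5/4, -13/6), Y = (1/4, 5/2) at the point

Answer: (nabla_X Y)^s = -15829/4272, (nabla_X Y)^t = 1551/568


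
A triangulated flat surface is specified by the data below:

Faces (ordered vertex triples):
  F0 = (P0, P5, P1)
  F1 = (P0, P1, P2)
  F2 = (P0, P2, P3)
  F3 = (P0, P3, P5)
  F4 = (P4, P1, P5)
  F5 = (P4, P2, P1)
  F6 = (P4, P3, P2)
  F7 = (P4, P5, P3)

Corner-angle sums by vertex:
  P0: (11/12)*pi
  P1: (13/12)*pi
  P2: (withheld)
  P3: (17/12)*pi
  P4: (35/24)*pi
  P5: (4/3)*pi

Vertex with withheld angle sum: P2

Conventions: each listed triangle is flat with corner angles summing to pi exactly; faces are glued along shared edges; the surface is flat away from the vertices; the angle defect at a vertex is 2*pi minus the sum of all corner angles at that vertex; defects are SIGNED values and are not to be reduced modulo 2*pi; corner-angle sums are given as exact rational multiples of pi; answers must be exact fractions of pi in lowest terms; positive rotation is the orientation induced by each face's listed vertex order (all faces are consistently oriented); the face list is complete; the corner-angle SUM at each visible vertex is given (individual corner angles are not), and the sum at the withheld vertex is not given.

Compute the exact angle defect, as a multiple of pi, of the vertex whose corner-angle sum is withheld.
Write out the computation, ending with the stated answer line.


V = 6, E = 12, F = 8; chi = V - E + F = 2
Gauss-Bonnet: total defect = 2*pi*chi = 4*pi; visible defects sum to (91/24)*pi

Answer: defect(P2) = (5/24)*pi


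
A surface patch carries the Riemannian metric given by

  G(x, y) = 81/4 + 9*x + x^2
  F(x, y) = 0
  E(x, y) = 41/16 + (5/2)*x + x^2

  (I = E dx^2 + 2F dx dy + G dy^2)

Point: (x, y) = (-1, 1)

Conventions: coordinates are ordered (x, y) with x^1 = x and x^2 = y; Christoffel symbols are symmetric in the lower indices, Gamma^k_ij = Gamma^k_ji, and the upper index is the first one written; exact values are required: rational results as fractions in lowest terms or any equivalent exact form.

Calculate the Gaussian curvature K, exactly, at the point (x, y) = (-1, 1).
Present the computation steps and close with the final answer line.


E = 17/16, F = 0, G = 49/4, EG - F^2 = 833/64 at the point
E_x = 1/2, E_y = 0, F_x = 0, F_y = 0, G_x = 7, G_y = 0
E_yy = 0, F_xy = 0, G_xx = 2
Compute both Brioschi determinants and normalise by (EG - F^2)^2.
M1 = [[-E_yy/2 + F_xy - G_xx/2, E_x/2, F_x - E_y/2], [F_y - G_x/2, E, F], [G_y/2, F, G]] = [[-1, 1/4, 0], [-7/2, 17/16, 0], [0, 0, 49/4]]; det M1 = -147/64
M2 = [[0, E_y/2, G_x/2], [E_y/2, E, F], [G_x/2, F, G]] = [[0, 0, 7/2], [0, 17/16, 0], [7/2, 0, 49/4]]; det M2 = -833/64
det M1 - det M2 = 343/32; K = 343/32 / (833/64)^2 = 128/2023

Answer: K = 128/2023


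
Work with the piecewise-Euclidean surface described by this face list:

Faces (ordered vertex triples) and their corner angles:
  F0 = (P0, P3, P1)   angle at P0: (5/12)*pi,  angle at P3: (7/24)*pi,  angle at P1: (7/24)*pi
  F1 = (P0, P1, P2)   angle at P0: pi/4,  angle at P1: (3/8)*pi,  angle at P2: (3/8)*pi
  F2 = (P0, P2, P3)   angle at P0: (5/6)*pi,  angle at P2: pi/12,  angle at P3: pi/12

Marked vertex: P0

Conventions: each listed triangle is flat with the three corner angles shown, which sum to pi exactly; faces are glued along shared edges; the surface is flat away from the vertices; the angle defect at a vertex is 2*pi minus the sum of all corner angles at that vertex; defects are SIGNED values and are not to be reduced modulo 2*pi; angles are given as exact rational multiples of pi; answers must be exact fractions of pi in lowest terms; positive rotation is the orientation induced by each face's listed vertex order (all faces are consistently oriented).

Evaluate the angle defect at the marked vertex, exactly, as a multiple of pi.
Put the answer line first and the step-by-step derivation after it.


Answer: defect(P0) = pi/2

Sum of corner angles at P0: (3/2)*pi
defect = 2*pi - (3/2)*pi


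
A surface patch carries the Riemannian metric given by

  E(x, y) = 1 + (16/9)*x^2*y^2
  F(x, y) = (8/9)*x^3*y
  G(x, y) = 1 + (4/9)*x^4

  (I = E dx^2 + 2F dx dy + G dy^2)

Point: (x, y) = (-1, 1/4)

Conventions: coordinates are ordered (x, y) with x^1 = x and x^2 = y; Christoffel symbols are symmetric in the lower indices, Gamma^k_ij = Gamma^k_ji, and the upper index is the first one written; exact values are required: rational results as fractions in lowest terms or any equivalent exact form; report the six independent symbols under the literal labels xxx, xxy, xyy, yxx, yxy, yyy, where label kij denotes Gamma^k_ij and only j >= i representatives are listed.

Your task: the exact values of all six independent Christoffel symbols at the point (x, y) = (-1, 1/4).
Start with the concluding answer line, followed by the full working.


Answer: Gamma_xxx = -1/14, Gamma_xxy = 2/7, Gamma_xyy = 0, Gamma_yxx = 1/7, Gamma_yxy = -4/7, Gamma_yyy = 0

E = 10/9, F = -2/9, G = 13/9 at the point
E_x = -2/9, E_y = 8/9, F_x = 2/3, F_y = -8/9, G_x = -16/9, G_y = 0
EG - F^2 = 14/9;  g^inv = (9/14) * [[13/9, 2/9], [2/9, 10/9]]
first-kind symbols [ij,l] = (1/2)(d_i g_jl + d_j g_il - d_l g_ij): [xx,x] = E_x/2 = -1/9, [xx,y] = F_x - E_y/2 = 2/9, [xy,x] = E_y/2 = 4/9, [xy,y] = G_x/2 = -8/9, [yy,x] = F_y - G_x/2 = 0, [yy,y] = G_y/2 = 0
Gamma^x_ij = (G*[ij,x] - F*[ij,y])/(EG - F^2), Gamma^y_ij = (E*[ij,y] - F*[ij,x])/(EG - F^2)


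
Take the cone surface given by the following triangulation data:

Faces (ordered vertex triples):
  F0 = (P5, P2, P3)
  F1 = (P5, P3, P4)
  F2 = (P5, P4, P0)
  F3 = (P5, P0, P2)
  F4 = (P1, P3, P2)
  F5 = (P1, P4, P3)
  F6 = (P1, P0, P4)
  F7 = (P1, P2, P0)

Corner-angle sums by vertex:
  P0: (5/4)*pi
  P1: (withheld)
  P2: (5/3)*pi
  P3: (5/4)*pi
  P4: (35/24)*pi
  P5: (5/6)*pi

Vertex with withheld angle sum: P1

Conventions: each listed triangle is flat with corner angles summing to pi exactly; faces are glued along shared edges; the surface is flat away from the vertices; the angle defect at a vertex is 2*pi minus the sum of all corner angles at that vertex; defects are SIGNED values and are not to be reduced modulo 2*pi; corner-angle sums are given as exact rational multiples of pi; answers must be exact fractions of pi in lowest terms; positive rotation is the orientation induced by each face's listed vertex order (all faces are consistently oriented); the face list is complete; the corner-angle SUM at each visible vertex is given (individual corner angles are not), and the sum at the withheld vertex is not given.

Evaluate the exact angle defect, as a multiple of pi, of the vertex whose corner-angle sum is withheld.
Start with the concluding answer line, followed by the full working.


Answer: defect(P1) = (11/24)*pi

V = 6, E = 12, F = 8; chi = V - E + F = 2
Gauss-Bonnet: total defect = 2*pi*chi = 4*pi; visible defects sum to (85/24)*pi


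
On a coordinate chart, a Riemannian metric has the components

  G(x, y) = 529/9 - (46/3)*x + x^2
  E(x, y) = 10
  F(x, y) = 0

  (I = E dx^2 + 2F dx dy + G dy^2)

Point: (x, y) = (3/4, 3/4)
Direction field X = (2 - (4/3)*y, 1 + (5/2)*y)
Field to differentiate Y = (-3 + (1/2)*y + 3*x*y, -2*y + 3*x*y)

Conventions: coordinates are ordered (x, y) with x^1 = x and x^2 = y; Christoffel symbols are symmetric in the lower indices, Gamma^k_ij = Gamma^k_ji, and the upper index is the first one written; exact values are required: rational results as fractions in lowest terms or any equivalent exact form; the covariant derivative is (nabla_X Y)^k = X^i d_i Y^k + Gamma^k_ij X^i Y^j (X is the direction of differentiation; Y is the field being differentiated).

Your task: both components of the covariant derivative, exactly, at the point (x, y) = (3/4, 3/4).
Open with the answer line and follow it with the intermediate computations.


Answer: (nabla_X Y)^x = 53909/5120, (nabla_X Y)^y = 553/166

E = 10, F = 0, G = 6889/144 at the point
E_x = 0, E_y = 0, F_x = 0, F_y = 0, G_x = -83/6, G_y = 0
EG - F^2 = 34445/72;  g^inv = (72/34445) * [[6889/144, 0], [0, 10]]
first-kind symbols [ij,l] = (1/2)(d_i g_jl + d_j g_il - d_l g_ij): [xx,x] = E_x/2 = 0, [xx,y] = F_x - E_y/2 = 0, [xy,x] = E_y/2 = 0, [xy,y] = G_x/2 = -83/12, [yy,x] = F_y - G_x/2 = 83/12, [yy,y] = G_y/2 = 0
Gamma^x_ij = (G*[ij,x] - F*[ij,y])/(EG - F^2), Gamma^y_ij = (E*[ij,y] - F*[ij,x])/(EG - F^2)
Gamma_xxx = 0, Gamma_xxy = 0, Gamma_xyy = 83/120, Gamma_yxx = 0, Gamma_yxy = -12/83, Gamma_yyy = 0
X = (1, 23/8), Y = (-15/16, 3/16) at the point
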